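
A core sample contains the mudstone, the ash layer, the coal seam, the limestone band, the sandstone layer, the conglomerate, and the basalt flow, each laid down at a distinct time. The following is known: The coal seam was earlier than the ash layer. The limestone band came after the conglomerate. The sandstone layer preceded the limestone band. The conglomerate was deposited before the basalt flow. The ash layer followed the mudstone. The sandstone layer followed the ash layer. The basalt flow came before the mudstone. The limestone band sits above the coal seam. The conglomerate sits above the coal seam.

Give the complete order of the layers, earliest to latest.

The constraints fix every adjacent pair, so only one ordering works:
the coal seam → the conglomerate → the basalt flow → the mudstone → the ash layer → the sandstone layer → the limestone band.

the coal seam, the conglomerate, the basalt flow, the mudstone, the ash layer, the sandstone layer, the limestone band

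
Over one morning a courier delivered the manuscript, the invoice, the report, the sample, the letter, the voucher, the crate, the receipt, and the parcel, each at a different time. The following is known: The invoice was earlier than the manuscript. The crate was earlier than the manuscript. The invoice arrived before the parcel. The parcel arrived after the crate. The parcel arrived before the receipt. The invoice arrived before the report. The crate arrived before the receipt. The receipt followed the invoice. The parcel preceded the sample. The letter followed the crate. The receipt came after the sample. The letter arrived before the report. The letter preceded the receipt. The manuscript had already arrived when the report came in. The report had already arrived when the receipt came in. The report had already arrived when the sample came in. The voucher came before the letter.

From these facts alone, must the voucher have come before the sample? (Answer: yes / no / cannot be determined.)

yes

Chain the constraints: the voucher → the letter → the report → the sample. Each link is directly stated, so the voucher comes before the sample.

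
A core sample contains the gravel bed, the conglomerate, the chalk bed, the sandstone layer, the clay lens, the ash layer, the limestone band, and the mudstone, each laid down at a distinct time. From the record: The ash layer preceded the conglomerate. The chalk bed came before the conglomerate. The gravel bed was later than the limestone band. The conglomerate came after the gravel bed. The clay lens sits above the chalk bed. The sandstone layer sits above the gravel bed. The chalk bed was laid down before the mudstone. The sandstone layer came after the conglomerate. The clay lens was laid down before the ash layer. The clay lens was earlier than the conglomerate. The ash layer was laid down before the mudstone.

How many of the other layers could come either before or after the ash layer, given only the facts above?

2

Forced before the ash layer: the chalk bed and the clay lens; forced after the ash layer: the conglomerate, the mudstone, and the sandstone layer.
That leaves the gravel bed and the limestone band with no forced order relative to the ash layer — 2.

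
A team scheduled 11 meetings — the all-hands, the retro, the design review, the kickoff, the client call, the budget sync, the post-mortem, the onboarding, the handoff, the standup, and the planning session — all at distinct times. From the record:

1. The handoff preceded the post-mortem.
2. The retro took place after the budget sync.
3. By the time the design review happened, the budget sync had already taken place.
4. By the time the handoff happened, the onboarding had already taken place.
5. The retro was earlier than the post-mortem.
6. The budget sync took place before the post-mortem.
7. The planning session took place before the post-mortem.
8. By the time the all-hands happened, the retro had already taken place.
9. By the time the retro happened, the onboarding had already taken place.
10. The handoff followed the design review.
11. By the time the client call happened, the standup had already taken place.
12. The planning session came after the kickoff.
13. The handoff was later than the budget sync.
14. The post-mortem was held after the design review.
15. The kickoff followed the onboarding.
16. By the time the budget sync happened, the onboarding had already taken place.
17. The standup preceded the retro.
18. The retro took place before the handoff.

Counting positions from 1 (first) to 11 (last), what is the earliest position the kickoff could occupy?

The onboarding must come before the kickoff — 1 forced predecessor.
Nothing else is forced ahead of the kickoff, so its earliest slot is position 1 + 1 = 2.

2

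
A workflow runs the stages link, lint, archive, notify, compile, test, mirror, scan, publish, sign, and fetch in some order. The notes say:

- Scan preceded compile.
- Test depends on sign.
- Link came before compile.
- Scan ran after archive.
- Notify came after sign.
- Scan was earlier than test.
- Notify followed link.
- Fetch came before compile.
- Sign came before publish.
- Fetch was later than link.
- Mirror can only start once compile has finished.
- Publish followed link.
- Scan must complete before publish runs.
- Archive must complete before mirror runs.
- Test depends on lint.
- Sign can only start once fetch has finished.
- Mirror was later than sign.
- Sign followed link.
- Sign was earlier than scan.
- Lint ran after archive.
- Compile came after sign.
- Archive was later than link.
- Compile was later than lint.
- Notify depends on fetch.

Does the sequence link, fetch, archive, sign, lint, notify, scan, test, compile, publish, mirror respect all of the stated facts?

yes

Check each stated constraint against the proposed order — e.g. link is ahead of compile; link is ahead of publish. Every pair is in the required order; nothing is violated.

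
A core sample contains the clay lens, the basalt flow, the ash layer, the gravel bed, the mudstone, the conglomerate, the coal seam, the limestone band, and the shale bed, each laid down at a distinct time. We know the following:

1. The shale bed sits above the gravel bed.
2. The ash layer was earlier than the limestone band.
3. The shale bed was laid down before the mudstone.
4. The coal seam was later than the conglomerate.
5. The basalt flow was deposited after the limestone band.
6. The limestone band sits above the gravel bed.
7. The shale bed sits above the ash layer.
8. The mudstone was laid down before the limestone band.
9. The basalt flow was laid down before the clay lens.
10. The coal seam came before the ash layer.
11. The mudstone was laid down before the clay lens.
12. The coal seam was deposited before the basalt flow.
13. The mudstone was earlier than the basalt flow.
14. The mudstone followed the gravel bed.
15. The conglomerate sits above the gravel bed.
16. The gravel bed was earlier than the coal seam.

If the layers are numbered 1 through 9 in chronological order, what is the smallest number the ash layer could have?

The coal seam, the conglomerate, and the gravel bed must all come before the ash layer — 3 forced predecessors.
Nothing else is forced ahead of the ash layer, so its earliest slot is position 3 + 1 = 4.

4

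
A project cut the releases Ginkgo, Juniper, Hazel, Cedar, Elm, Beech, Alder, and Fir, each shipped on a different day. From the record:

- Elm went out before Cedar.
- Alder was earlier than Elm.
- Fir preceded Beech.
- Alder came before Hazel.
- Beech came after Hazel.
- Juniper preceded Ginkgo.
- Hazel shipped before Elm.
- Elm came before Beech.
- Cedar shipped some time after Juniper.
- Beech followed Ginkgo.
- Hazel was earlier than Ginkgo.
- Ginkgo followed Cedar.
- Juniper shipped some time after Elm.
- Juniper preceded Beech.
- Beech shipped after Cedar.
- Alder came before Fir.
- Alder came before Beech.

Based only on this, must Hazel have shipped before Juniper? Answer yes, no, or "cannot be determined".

yes

Chain the constraints: Hazel → Elm → Juniper. Each link is directly stated, so Hazel comes before Juniper.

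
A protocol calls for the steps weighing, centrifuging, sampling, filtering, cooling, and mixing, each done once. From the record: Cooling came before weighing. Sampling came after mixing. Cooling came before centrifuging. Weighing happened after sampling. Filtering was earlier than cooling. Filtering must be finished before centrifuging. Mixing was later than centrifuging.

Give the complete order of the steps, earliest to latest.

The constraints fix every adjacent pair, so only one ordering works:
filtering → cooling → centrifuging → mixing → sampling → weighing.

filtering, cooling, centrifuging, mixing, sampling, weighing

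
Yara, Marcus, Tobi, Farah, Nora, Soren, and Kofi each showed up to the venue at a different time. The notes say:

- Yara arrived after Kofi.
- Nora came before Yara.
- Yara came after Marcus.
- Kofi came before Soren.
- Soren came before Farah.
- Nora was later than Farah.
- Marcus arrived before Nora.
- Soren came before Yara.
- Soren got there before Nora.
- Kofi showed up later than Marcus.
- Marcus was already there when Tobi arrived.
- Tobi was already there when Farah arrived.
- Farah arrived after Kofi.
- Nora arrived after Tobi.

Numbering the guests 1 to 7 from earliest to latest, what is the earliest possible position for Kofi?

2

Marcus must come before Kofi — 1 forced predecessor.
Nothing else is forced ahead of Kofi, so their earliest slot is position 1 + 1 = 2.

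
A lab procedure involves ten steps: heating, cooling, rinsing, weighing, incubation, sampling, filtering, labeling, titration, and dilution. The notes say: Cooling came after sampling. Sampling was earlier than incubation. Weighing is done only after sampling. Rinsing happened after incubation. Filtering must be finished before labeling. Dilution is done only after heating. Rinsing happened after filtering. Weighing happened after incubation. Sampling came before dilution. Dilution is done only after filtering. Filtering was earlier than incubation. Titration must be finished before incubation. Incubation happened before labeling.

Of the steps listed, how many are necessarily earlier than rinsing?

Directly stated before rinsing: filtering and incubation.
Sampling reaches rinsing via sampling → incubation → rinsing.
Titration reaches rinsing via titration → incubation → rinsing.
No chain forces weighing (or any of the others) ahead of rinsing.
That's filtering, incubation, sampling, and titration — 4 in all.

4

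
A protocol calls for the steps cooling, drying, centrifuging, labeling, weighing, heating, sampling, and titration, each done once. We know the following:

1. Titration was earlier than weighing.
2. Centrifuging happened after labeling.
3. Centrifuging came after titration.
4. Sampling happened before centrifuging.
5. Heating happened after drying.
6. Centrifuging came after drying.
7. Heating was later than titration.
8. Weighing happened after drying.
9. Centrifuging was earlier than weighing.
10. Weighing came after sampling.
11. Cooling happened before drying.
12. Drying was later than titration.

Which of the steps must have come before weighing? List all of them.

Directly stated before weighing: centrifuging, drying, sampling, and titration.
Cooling reaches weighing via cooling → drying → weighing.
Labeling reaches weighing via labeling → centrifuging → weighing.
No chain forces heating ahead of weighing.

centrifuging, cooling, drying, labeling, sampling, titration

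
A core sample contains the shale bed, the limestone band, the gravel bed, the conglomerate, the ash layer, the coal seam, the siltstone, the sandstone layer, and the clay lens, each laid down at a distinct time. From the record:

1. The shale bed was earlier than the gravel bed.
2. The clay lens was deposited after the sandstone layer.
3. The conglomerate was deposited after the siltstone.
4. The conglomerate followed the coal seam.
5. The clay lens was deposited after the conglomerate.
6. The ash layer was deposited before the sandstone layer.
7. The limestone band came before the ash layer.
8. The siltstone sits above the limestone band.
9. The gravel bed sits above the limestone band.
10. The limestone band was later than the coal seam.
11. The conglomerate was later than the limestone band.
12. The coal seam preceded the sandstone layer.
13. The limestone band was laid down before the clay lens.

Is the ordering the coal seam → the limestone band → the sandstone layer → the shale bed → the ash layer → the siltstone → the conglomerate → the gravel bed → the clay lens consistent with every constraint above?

The constraints require the ash layer before the sandstone layer, but in the proposed sequence the sandstone layer appears ahead of the ash layer. That one violation is enough.

no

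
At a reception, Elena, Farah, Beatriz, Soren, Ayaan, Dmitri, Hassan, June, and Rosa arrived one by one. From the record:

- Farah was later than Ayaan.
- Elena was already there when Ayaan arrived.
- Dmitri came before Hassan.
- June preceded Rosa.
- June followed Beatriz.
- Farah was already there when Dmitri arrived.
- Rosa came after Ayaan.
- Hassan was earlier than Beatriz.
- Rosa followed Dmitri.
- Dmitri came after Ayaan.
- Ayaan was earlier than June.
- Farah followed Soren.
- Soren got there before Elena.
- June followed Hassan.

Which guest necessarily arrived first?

Soren has a chain of constraints placing them before every other guest, so Soren must be first.

Soren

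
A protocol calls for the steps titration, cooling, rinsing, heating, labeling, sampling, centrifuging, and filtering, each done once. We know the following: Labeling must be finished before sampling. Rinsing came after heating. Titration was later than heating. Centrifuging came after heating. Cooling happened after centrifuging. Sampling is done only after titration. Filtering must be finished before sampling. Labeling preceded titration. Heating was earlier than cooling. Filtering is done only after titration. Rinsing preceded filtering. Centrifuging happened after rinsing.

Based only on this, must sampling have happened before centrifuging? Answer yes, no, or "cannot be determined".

No chain of stated constraints runs from sampling to centrifuging, and none runs from centrifuging to sampling either.
So the relative order of sampling and centrifuging is not fixed by the given facts.

cannot be determined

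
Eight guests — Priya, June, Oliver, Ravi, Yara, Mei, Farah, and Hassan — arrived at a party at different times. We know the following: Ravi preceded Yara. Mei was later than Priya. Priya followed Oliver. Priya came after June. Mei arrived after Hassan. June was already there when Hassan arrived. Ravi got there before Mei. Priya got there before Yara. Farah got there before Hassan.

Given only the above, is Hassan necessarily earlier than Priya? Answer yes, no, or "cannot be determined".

cannot be determined

No chain of stated constraints runs from Hassan to Priya, and none runs from Priya to Hassan either.
So the relative order of Hassan and Priya is not fixed by the given facts.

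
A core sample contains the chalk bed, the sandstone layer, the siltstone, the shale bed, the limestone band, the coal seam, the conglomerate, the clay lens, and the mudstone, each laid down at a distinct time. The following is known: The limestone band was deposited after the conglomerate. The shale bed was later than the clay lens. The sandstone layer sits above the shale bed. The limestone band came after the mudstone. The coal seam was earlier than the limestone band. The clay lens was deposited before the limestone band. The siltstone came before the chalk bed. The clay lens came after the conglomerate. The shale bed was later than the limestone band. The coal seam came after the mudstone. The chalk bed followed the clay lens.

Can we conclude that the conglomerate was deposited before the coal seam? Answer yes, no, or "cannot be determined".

cannot be determined

No chain of stated constraints runs from the conglomerate to the coal seam, and none runs from the coal seam to the conglomerate either.
So the relative order of the conglomerate and the coal seam is not fixed by the given facts.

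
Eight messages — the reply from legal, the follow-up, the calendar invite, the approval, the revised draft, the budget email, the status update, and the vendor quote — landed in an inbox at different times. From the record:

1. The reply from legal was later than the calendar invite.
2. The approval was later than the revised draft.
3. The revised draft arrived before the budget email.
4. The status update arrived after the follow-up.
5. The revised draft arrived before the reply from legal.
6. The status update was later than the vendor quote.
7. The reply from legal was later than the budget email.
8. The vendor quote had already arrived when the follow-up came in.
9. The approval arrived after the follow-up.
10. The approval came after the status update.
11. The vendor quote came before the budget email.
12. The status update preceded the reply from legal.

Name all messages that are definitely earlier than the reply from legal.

Directly stated before the reply from legal: the budget email, the calendar invite, the revised draft, and the status update.
The follow-up reaches the reply from legal via the follow-up → the status update → the reply from legal.
The vendor quote reaches the reply from legal via the vendor quote → the status update → the reply from legal.

the budget email, the calendar invite, the follow-up, the revised draft, the status update, the vendor quote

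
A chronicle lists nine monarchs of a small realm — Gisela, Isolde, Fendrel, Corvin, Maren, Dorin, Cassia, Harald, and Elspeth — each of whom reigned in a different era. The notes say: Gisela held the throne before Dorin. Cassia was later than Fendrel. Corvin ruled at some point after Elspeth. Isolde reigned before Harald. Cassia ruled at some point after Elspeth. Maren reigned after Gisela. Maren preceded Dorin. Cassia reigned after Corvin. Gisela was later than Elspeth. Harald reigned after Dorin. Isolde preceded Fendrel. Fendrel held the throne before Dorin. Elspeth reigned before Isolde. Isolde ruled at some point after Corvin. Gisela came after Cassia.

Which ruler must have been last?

Every other ruler has a chain of constraints placing them before Harald, so Harald is last.

Harald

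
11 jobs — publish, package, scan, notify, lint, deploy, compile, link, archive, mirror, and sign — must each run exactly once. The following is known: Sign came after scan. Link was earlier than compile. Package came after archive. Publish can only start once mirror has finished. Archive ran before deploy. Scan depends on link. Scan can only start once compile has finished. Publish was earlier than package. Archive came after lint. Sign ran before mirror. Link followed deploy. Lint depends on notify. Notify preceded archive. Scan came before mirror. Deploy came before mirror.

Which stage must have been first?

notify

Notify has a chain of constraints placing it before every other stage, so notify must be first.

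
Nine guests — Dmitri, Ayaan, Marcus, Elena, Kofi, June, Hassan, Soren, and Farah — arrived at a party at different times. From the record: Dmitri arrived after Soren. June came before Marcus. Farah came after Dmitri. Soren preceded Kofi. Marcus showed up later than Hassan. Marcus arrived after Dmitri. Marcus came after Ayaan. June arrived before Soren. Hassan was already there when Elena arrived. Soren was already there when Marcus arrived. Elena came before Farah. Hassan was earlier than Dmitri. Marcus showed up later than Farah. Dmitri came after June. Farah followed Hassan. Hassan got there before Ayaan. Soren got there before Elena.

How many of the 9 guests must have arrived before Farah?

5

Directly stated before Farah: Dmitri, Elena, and Hassan.
June reaches Farah via June → Dmitri → Farah.
Soren reaches Farah via Soren → Elena → Farah.
No chain forces Marcus (or any of the others) ahead of Farah.
That's Dmitri, Elena, Hassan, June, and Soren — 5 in all.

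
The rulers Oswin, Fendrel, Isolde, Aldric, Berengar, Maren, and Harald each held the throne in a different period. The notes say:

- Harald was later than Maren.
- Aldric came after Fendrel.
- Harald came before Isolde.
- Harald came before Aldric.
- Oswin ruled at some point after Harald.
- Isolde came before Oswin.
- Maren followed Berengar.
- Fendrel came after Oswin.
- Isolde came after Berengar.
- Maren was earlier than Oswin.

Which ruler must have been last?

Every other ruler has a chain of constraints placing them before Aldric, so Aldric is last.

Aldric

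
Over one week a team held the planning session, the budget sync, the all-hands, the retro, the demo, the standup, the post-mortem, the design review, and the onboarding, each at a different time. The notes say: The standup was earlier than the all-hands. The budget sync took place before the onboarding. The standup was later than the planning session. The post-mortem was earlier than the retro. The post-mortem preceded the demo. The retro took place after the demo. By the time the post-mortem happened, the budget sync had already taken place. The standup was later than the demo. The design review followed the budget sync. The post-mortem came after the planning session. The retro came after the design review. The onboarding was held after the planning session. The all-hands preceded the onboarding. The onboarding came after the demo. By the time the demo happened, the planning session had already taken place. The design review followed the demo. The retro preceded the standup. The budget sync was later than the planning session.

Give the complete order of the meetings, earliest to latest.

the planning session, the budget sync, the post-mortem, the demo, the design review, the retro, the standup, the all-hands, the onboarding

The constraints fix every adjacent pair, so only one ordering works:
the planning session → the budget sync → the post-mortem → the demo → the design review → the retro → the standup → the all-hands → the onboarding.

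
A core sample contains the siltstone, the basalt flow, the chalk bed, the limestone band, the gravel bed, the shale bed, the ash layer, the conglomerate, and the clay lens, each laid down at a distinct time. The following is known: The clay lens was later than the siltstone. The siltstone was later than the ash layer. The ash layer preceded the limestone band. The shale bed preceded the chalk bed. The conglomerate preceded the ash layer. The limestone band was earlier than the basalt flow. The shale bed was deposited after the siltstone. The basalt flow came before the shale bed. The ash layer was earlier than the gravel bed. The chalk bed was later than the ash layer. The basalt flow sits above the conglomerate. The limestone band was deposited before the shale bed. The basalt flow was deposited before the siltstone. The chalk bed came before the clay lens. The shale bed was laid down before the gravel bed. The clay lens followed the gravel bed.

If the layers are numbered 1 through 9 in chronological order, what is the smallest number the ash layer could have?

2

The conglomerate must come before the ash layer — 1 forced predecessor.
Nothing else is forced ahead of the ash layer, so its earliest slot is position 1 + 1 = 2.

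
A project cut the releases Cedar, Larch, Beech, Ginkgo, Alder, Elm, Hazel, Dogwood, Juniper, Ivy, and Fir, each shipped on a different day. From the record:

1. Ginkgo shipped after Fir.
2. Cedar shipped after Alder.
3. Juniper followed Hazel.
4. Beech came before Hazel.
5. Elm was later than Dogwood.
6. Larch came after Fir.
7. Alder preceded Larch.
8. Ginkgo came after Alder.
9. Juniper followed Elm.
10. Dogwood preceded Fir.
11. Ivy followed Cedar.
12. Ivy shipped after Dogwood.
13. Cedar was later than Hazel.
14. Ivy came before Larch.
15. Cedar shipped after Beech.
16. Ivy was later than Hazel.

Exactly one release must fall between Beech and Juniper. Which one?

Hazel

Tracing the constraints gives Beech → Hazel → Juniper, so Hazel sits after Beech and before Juniper.
No other release is forced both after Beech and before Juniper.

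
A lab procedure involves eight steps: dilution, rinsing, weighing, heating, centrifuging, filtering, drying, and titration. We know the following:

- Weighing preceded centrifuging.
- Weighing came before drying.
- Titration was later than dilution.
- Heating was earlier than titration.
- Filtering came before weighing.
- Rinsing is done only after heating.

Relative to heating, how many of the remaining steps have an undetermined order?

Forced after heating: rinsing and titration.
That leaves centrifuging, dilution, drying, filtering, and weighing with no forced order relative to heating — 5.

5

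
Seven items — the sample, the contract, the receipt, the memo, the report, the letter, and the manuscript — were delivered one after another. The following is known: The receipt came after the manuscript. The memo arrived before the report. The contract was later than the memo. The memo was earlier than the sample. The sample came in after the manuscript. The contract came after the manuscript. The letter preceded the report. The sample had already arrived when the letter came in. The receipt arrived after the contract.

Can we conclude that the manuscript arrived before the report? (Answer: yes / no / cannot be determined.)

Chain the constraints: the manuscript → the sample → the letter → the report. Each link is directly stated, so the manuscript comes before the report.

yes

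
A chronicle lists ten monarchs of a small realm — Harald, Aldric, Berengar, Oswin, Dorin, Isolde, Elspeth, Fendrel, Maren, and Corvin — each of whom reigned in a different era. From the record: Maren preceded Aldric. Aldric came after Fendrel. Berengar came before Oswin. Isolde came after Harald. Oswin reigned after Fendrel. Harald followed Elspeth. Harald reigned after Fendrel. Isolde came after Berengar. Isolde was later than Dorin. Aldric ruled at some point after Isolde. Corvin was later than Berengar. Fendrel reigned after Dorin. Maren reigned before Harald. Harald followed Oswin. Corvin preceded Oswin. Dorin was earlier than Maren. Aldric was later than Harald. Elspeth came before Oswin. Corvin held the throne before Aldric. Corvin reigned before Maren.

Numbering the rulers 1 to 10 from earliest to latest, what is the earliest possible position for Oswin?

6

Berengar, Corvin, Dorin, Elspeth, and Fendrel must all come before Oswin — 5 forced predecessors.
Nothing else is forced ahead of Oswin, so their earliest slot is position 5 + 1 = 6.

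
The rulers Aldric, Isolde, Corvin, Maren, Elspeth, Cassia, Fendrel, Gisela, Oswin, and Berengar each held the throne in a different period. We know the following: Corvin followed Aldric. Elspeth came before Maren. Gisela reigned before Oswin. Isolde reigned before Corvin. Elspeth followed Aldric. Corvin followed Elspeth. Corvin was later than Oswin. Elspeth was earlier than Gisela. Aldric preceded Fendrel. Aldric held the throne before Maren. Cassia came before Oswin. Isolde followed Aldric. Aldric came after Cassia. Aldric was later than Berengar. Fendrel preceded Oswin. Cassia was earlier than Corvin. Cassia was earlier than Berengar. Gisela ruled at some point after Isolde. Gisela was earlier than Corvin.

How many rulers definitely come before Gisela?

Directly stated before Gisela: Elspeth and Isolde.
Aldric reaches Gisela via Aldric → Isolde → Gisela.
Berengar reaches Gisela via Berengar → Aldric → Isolde → Gisela.
Cassia reaches Gisela via Cassia → Aldric → Isolde → Gisela.
No chain forces Corvin (or any of the others) ahead of Gisela.
That's Aldric, Berengar, Cassia, Elspeth, and Isolde — 5 in all.

5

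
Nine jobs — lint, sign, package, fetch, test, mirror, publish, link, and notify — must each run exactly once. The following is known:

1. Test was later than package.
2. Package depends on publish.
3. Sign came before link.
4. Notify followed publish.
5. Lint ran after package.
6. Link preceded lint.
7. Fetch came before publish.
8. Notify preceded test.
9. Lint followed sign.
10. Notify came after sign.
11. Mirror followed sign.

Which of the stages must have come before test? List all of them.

Directly stated before test: notify and package.
Fetch reaches test via fetch → publish → package → test.
Publish reaches test via publish → package → test.
Sign reaches test via sign → notify → test.
No chain forces mirror (or any of the others) ahead of test.

fetch, notify, package, publish, sign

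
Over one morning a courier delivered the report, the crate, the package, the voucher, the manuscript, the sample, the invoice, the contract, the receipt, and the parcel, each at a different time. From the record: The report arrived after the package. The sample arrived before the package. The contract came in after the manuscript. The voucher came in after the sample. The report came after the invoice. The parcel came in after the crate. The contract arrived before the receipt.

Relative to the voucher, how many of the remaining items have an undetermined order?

8

Forced before the voucher: the sample.
That leaves the contract, the crate, the invoice, the manuscript, the package, the parcel, the receipt, and the report with no forced order relative to the voucher — 8.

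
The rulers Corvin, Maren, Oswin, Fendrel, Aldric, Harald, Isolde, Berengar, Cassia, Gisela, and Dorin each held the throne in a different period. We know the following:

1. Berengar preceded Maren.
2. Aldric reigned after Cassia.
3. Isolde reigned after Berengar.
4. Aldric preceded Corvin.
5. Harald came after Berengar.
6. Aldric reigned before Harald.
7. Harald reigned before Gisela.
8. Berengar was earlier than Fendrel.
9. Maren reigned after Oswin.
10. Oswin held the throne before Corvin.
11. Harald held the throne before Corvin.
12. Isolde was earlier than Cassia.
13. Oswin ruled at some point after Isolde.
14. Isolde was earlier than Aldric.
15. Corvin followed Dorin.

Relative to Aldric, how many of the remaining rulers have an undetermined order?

4

Forced before Aldric: Berengar, Cassia, and Isolde; forced after Aldric: Corvin, Gisela, and Harald.
That leaves Dorin, Fendrel, Maren, and Oswin with no forced order relative to Aldric — 4.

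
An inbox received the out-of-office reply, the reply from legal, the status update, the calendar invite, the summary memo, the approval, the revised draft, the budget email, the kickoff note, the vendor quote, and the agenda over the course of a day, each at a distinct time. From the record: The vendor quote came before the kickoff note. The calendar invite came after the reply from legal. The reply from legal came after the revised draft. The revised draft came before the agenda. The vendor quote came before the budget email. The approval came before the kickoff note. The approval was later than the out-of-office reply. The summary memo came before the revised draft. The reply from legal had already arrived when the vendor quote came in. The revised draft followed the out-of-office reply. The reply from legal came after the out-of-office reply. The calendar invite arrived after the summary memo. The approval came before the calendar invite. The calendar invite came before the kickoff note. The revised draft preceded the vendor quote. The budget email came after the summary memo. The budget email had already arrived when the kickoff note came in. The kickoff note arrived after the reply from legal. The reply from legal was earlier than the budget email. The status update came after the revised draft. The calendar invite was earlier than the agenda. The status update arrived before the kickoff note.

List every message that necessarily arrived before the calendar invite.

Directly stated before the calendar invite: the approval, the reply from legal, and the summary memo.
The out-of-office reply reaches the calendar invite via the out-of-office reply → the approval → the calendar invite.
The revised draft reaches the calendar invite via the revised draft → the reply from legal → the calendar invite.

the approval, the out-of-office reply, the reply from legal, the revised draft, the summary memo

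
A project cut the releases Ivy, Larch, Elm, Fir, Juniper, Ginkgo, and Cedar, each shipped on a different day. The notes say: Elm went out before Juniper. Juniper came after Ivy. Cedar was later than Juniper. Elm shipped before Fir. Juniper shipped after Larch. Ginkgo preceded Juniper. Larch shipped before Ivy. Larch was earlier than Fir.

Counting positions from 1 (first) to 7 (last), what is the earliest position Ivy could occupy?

Larch must come before Ivy — 1 forced predecessor.
Nothing else is forced ahead of Ivy, so its earliest slot is position 1 + 1 = 2.

2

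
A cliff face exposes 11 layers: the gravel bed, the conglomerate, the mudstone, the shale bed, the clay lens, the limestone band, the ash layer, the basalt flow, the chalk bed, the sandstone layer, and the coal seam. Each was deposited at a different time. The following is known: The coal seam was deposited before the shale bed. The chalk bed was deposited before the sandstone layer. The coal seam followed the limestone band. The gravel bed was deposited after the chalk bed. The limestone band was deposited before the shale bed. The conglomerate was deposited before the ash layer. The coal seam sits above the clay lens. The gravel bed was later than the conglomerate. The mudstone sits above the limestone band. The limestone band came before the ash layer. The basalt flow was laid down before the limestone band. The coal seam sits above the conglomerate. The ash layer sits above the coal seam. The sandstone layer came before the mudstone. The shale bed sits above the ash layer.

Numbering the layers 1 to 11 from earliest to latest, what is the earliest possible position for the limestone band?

The basalt flow must come before the limestone band — 1 forced predecessor.
Nothing else is forced ahead of the limestone band, so its earliest slot is position 1 + 1 = 2.

2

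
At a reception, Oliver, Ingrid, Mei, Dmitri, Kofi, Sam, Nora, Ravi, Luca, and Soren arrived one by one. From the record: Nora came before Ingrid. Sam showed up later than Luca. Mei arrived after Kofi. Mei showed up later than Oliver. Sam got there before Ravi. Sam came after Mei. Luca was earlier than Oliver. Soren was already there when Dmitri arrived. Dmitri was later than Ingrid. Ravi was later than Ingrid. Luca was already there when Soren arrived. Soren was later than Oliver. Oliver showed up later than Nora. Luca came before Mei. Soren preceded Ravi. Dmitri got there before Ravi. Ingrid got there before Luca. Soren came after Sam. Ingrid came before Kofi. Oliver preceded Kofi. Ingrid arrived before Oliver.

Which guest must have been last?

Ravi

Every other guest has a chain of constraints placing them before Ravi, so Ravi is last.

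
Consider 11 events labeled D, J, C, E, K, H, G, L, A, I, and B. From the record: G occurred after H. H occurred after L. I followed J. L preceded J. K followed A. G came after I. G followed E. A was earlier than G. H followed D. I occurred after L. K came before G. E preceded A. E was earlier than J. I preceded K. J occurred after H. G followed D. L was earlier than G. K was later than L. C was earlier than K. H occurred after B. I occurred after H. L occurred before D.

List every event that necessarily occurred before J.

Directly stated before J: E, H, and L.
B reaches J via B → H → J.
D reaches J via D → H → J.
No chain forces A (or any of the others) ahead of J.

B, D, E, H, L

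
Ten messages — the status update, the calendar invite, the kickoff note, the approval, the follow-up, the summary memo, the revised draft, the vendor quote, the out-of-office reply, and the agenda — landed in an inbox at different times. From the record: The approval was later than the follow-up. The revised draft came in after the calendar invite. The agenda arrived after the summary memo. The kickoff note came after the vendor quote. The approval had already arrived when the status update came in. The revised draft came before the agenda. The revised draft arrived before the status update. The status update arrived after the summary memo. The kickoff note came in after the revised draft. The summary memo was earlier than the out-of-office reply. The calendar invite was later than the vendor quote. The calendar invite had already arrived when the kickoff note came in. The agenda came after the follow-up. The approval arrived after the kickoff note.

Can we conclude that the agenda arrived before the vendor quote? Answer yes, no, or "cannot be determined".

Tracing the constraints gives the vendor quote → the calendar invite → the revised draft → the agenda, so the vendor quote must come before the agenda.
That means the agenda cannot be before the vendor quote.

no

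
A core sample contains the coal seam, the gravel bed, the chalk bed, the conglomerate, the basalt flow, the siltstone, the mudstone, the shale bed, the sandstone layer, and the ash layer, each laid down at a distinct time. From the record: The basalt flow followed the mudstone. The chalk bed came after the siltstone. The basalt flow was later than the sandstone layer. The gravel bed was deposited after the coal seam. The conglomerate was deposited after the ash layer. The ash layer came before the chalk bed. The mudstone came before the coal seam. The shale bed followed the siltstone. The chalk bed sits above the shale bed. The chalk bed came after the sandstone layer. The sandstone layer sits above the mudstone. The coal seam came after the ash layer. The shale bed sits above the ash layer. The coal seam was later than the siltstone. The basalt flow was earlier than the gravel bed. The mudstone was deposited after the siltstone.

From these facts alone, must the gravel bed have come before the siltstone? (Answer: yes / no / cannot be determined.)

no

Tracing the constraints gives the siltstone → the coal seam → the gravel bed, so the siltstone must come before the gravel bed.
That means the gravel bed cannot be before the siltstone.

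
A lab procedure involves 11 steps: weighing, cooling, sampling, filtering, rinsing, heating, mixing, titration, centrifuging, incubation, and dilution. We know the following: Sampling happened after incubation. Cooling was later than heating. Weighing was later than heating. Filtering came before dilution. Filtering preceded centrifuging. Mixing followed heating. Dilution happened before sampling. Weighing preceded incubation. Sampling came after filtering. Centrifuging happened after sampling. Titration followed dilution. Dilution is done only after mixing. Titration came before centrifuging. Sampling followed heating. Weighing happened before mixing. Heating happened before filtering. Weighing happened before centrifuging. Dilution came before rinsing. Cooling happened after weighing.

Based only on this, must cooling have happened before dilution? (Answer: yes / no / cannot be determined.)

No chain of stated constraints runs from cooling to dilution, and none runs from dilution to cooling either.
So the relative order of cooling and dilution is not fixed by the given facts.

cannot be determined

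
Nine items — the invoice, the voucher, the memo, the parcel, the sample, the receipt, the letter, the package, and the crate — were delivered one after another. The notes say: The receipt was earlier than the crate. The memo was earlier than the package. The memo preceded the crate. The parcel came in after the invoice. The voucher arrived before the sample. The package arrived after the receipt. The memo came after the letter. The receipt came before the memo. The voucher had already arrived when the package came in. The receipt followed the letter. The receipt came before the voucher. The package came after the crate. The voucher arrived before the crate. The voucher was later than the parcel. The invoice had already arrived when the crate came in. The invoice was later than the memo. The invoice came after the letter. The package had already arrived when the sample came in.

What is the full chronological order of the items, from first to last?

The constraints fix every adjacent pair, so only one ordering works:
the letter → the receipt → the memo → the invoice → the parcel → the voucher → the crate → the package → the sample.

the letter, the receipt, the memo, the invoice, the parcel, the voucher, the crate, the package, the sample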